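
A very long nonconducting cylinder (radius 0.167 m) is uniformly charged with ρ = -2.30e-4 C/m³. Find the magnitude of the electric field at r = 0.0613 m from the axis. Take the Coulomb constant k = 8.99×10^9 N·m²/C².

Coaxial Gaussian cylinder, radius r = 0.0613 m, length L (r < R).
Charge inside radius r per length L is ρ·πr²·L, so λ_enc = ρπr² = -2.715×10^-6 C/m.
By Gauss's law (flux through the curved wall only), E·2πrL = λ_enc L/ε₀.
E = 2k|λ_enc|/r = 2(8.99×10^9)(2.715e-6)/(0.0613) = 7.96×10^5 N/C.

E = 7.96×10^5 N/C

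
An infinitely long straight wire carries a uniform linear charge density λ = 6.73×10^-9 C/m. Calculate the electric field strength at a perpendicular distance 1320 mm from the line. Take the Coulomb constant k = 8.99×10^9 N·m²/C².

91.7 N/C

By cylindrical symmetry E is radial; use a coaxial Gaussian cylinder of radius 1320 mm and length L.
Q_enc = λL, so λ_enc = 6.73×10^-9 C/m.
Gauss's law: E·2πrL = λ_enc L/ε₀.
E = 2k|λ_enc|/r = 2(8.99×10^9)(6.73e-9)/(1.32) = 91.7 N/C.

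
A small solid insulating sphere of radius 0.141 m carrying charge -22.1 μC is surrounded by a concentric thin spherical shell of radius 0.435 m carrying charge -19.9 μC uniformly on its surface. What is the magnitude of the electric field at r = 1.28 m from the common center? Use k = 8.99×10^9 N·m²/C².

2.30×10^5 N/C

Take a concentric spherical Gaussian surface of radius r = 1.28 m (r > 0.435 m, enclosing both).
Q_enc = (-22.1 μC) + (-19.9 μC) = -4.20×10^-5 C.
Applying ∮E·dA = Q_enc/ε₀ with Φ = E(4πr²):
E = k|Q_enc|/r² = (8.99×10^9)(4.20×10^-5)/(1.28)² = 2.30e5 N/C.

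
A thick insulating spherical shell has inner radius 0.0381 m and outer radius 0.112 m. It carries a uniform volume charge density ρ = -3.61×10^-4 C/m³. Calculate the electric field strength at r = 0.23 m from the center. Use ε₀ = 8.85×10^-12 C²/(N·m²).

|E| = 3.47e5 N/C

Use a concentric Gaussian sphere at r = 0.23 m (r > 0.112 m, enclosing the whole shell).
Q_enc = ρ·(4π/3)(b³ − a³) = (-3.61e-4)·(4π/3)·((0.112)³ − (0.0381)³) = -2.041×10^-6 C.
Applying ∮E·dA = Q_enc/ε₀ with Φ = E(4πr²):
E = |Q_enc|/(4πε₀r²) = (2.041e-6)/(4π·8.85×10^-12·(0.23)²) = 3.47e5 N/C.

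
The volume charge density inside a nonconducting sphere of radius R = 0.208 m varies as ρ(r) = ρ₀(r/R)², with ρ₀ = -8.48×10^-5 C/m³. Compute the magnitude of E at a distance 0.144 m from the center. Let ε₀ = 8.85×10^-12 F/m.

By spherical symmetry E is radial; choose a Gaussian sphere of radius r = 0.144 m (r < R).
Q_enc = ∫₀^r ρ(r')·4πr'² dr' = (4πρ₀/R²) ∫₀^r r'^4 dr' = 4πρ₀ r^5/(5·R²) = -3.05×10^-7 C.
By Gauss's law, ∮E·dA = E·4πr² = Q_enc/ε₀.
E = |Q_enc|/(4πε₀r²) = (3.05×10^-7)/(4π·8.85×10^-12·(0.144)²) = 1.32×10^5 N/C.

E = 1.32×10^5 N/C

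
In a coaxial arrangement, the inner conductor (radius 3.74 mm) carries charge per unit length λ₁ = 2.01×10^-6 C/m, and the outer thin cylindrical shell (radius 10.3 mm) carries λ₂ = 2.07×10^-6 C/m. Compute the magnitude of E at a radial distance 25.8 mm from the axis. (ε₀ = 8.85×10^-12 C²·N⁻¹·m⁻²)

E = 2.84×10^6 N/C

Choose a coaxial cylinder of radius r = 25.8 mm (arbitrary length L) as the Gaussian surface (r > 10.3 mm, enclosing both).
λ_enc = λ₁ + λ₂ = (2.01×10^-6) + (2.07×10^-6) = 4.08e-6 C/m.
By Gauss's law (flux through the curved wall only), E·2πrL = λ_enc L/ε₀.
E = |λ_enc|/(2πε₀r) = (4.08×10^-6)/(2π·8.85×10^-12·0.0258) = 2.84×10^6 N/C.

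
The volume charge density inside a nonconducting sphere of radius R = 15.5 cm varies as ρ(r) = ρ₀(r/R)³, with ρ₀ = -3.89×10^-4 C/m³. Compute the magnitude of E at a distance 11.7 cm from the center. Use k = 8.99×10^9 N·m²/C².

By spherical symmetry E is radial; choose a Gaussian sphere of radius r = 11.7 cm (r < R).
Q_enc = ∫₀^r ρ(r')·4πr'² dr' = (4πρ₀/R³) ∫₀^r r'^5 dr' = 4πρ₀ r^6/(6·R³) = -5.612×10^-7 C.
Since E is radial and uniform over the Gaussian sphere, Φ = E·4πr² = Q_enc/ε₀.
E = k|Q_enc|/r² = (8.99×10^9)(5.612×10^-7)/(0.117)² = 3.69e5 N/C.

|E| = 3.69×10^5 N/C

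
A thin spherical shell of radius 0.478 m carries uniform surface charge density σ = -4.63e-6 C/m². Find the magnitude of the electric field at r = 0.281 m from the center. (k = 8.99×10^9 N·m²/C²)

Use a concentric Gaussian sphere at r = 0.281 m (inside the shell, r < 0.478 m).
All the charge is outside the Gaussian surface: Q_enc = 0, hence E = 0 everywhere inside the shell.

E = 0 (no enclosed charge)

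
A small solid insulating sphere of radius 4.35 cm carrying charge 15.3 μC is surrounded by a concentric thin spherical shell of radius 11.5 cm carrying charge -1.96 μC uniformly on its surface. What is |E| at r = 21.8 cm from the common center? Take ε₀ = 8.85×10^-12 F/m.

Take a concentric spherical Gaussian surface of radius r = 21.8 cm (r > 11.5 cm, enclosing both).
Q_enc = (15.3 μC) + (-1.96 μC) = 1.334×10^-5 C.
Since E is radial and uniform over the Gaussian sphere, Φ = E·4πr² = Q_enc/ε₀.
E = |Q_enc|/(4πε₀r²) = (1.334×10^-5)/(4π·8.85×10^-12·(0.218)²) = 2.52×10^6 N/C.

|E| ≈ 2.52×10^6 N/C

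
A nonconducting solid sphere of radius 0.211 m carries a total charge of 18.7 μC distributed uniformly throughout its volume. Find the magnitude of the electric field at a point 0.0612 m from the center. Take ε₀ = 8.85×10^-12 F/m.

Take a concentric spherical Gaussian surface of radius r = 0.0612 m (r < R).
Only the charge within r is enclosed: Q_enc = Q·(r/R)³ = (18.7 μC)·(0.0612 m/0.211 m)³ = 4.563e-7 C.
Gauss's law: E·4πr² = Q_enc/ε₀.
E = |Q_enc|/(4πε₀r²) = (4.563×10^-7)/(4π·8.85×10^-12·(0.0612)²) = 1.10e6 N/C.

1.10e6 N/C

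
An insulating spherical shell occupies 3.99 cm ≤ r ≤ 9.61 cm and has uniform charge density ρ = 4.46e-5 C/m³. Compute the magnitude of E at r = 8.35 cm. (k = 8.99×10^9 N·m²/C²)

E ≈ 1.25×10^5 N/C

Take a concentric spherical Gaussian surface of radius r = 8.35 cm (within the shell material, 3.99 cm < r < 9.61 cm).
Enclosed charge is the volume from a to r: Q_enc = (4π/3)ρ(r³ − a³) = 9.69e-8 C.
Since E is radial and uniform over the Gaussian sphere, Φ = E·4πr² = Q_enc/ε₀.
E = k|Q_enc|/r² = (8.99×10^9)(9.69×10^-8)/(0.0835)² = 1.25e5 N/C.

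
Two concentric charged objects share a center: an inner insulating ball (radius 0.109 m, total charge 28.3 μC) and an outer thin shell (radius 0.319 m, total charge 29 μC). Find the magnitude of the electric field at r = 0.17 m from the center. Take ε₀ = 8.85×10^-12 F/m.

Symmetry ⇒ E = E(r) r̂. Gaussian sphere of radius r = 0.17 m (between the bodies, 0.109 m < r < 0.319 m).
The shell at 0.319 m lies outside the Gaussian surface, so Q_enc = 28.3 μC = 2.83e-5 C.
By Gauss's law, ∮E·dA = E·4πr² = Q_enc/ε₀.
E = |Q_enc|/(4πε₀r²) = (2.83e-5)/(4π·8.85×10^-12·(0.17)²) = 8.81×10^6 N/C.

E = 8.81×10^6 V/m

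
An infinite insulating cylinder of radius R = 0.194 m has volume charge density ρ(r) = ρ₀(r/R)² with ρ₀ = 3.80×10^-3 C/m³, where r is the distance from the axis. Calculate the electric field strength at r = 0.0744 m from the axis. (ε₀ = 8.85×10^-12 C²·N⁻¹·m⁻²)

Choose a coaxial cylinder of radius r = 0.0744 m (arbitrary length L) as the Gaussian surface (r < R).
λ_enc = ∫₀^r ρ(r')·2πr' dr' = (2πρ₀/R²)·r^4/4 = 4.86e-6 C/m.
By Gauss's law (flux through the curved wall only), E·2πrL = λ_enc L/ε₀.
E = |λ_enc|/(2πε₀r) = (4.86×10^-6)/(2π·8.85×10^-12·0.0744) = 1.17e6 N/C.

|E| ≈ 1.17×10^6 N/C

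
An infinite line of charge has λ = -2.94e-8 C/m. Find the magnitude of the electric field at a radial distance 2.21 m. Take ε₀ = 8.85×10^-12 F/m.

E ≈ 239 V/m

Coaxial Gaussian cylinder, radius r = 2.21 m, length L.
Q_enc = λL, so λ_enc = -2.94e-8 C/m.
Gauss's law: E·2πrL = λ_enc L/ε₀.
E = |λ_enc|/(2πε₀r) = (2.94e-8)/(2π·8.85×10^-12·2.21) = 239 N/C.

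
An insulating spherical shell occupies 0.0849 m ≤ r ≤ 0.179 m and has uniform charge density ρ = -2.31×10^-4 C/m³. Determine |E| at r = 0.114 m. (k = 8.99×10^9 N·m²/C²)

Symmetry ⇒ E = E(r) r̂. Gaussian sphere of radius r = 0.114 m (within the shell material, 0.0849 m < r < 0.179 m).
Enclosed charge is the volume from a to r: Q_enc = (4π/3)ρ(r³ − a³) = -8.414×10^-7 C.
Applying ∮E·dA = Q_enc/ε₀ with Φ = E(4πr²):
E = k|Q_enc|/r² = (8.99×10^9)(8.414e-7)/(0.114)² = 5.82×10^5 N/C.

E = 5.82e5 V/m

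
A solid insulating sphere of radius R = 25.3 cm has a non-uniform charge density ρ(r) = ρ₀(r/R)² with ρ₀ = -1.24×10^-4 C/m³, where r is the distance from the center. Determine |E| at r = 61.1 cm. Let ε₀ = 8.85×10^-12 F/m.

1.22×10^5 N/C

Symmetry ⇒ E = E(r) r̂. Gaussian sphere of radius r = 61.1 cm (r > R, all charge enclosed).
Q_enc = 4π ∫₀^R ρ₀(r'/R)^2 r'² dr' = 4πρ₀R³/5 = -5.047×10^-6 C.
Gauss's law: E·4πr² = Q_enc/ε₀.
E = |Q_enc|/(4πε₀r²) = (5.047e-6)/(4π·8.85×10^-12·(0.611)²) = 1.22×10^5 N/C.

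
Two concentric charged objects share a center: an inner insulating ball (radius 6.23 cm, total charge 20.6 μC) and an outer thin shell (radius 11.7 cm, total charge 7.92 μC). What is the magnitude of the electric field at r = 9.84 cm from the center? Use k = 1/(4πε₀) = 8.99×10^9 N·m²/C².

Use a concentric Gaussian sphere at r = 9.84 cm (between the bodies, 6.23 cm < r < 11.7 cm).
The shell at 11.7 cm lies outside the Gaussian surface, so Q_enc = 20.6 μC = 2.06×10^-5 C.
By Gauss's law, ∮E·dA = E·4πr² = Q_enc/ε₀.
E = k|Q_enc|/r² = (8.99×10^9)(2.06e-5)/(0.0984)² = 1.91e7 N/C.

E = 1.91e7 V/m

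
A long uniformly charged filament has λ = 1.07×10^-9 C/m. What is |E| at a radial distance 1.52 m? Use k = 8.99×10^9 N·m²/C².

Take a coaxial cylindrical Gaussian surface of radius r = 1.52 m and length L.
Q_enc = λL, so λ_enc = 1.07e-9 C/m.
Applying ∮E·dA = Q_enc/ε₀ with the end caps contributing no flux:
E = 2k|λ_enc|/r = 2(8.99×10^9)(1.07×10^-9)/(1.52) = 12.7 N/C.

|E| = 12.7 N/C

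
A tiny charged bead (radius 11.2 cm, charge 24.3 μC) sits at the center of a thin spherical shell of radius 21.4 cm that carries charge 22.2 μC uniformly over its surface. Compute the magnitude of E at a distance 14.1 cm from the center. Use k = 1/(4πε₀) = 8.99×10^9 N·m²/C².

E = 1.10×10^7 V/m

By spherical symmetry E is radial; choose a Gaussian sphere of radius r = 14.1 cm (between the bodies, 11.2 cm < r < 21.4 cm).
The shell at 21.4 cm lies outside the Gaussian surface, so Q_enc = 24.3 μC = 2.43×10^-5 C.
Applying ∮E·dA = Q_enc/ε₀ with Φ = E(4πr²):
E = k|Q_enc|/r² = (8.99×10^9)(2.43×10^-5)/(0.141)² = 1.10×10^7 N/C.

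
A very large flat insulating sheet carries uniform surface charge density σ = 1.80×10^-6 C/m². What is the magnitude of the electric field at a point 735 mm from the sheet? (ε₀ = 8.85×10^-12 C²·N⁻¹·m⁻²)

By planar symmetry E is perpendicular to the sheet and uniform; use a Gaussian pillbox with flat faces of area A on each side of the sheet.
Only the two end caps contribute flux: Φ = 2EA. With Q_enc = σA, Gauss's law gives E = |σ|/(2ε₀).
E = |σ|/(2ε₀) = (1.80e-6)/(2·8.85×10^-12) = 1.02×10^5 N/C.

1.02×10^5 N/C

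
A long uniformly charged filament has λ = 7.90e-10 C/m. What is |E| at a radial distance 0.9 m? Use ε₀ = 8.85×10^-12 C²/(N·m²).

Choose a coaxial cylinder of radius r = 0.9 m (arbitrary length L) as the Gaussian surface.
Q_enc = λL, so λ_enc = 7.90×10^-10 C/m.
By Gauss's law (flux through the curved wall only), E·2πrL = λ_enc L/ε₀.
E = |λ_enc|/(2πε₀r) = (7.90×10^-10)/(2π·8.85×10^-12·0.9) = 15.8 N/C.

|E| ≈ 15.8 N/C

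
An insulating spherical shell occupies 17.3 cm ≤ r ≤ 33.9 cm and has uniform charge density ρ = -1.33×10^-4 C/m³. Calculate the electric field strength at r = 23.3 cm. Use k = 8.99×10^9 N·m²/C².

E ≈ 6.89×10^5 N/C

Symmetry ⇒ E = E(r) r̂. Gaussian sphere of radius r = 23.3 cm (within the shell material, 17.3 cm < r < 33.9 cm).
Enclosed charge is the volume from a to r: Q_enc = (4π/3)ρ(r³ − a³) = -4.163×10^-6 C.
Since E is radial and uniform over the Gaussian sphere, Φ = E·4πr² = Q_enc/ε₀.
E = k|Q_enc|/r² = (8.99×10^9)(4.163×10^-6)/(0.233)² = 6.89e5 N/C.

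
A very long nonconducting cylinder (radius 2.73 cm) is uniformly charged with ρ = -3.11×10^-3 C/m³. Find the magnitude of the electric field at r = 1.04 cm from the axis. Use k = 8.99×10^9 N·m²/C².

Choose a coaxial cylinder of radius r = 1.04 cm (arbitrary length L) as the Gaussian surface (r < R).
Enclosed charge per unit length: λ_enc = ρ·πr² = (-3.11×10^-3)π(0.0104)² = -1.057×10^-6 C/m.
Applying ∮E·dA = Q_enc/ε₀ with the end caps contributing no flux:
E = 2k|λ_enc|/r = 2(8.99×10^9)(1.057e-6)/(0.0104) = 1.83×10^6 N/C.

1.83×10^6 V/m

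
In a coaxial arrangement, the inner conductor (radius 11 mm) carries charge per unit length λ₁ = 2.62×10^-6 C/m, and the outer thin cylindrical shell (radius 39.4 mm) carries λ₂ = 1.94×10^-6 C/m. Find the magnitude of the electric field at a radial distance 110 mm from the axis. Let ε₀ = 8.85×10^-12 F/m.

By cylindrical symmetry E is radial; use a coaxial Gaussian cylinder of radius 110 mm and length L (r > 39.4 mm, enclosing both).
λ_enc = λ₁ + λ₂ = (2.62e-6) + (1.94×10^-6) = 4.56×10^-6 C/m.
Gauss's law: E·2πrL = λ_enc L/ε₀.
E = |λ_enc|/(2πε₀r) = (4.56×10^-6)/(2π·8.85×10^-12·0.11) = 7.46e5 N/C.

|E| = 7.46e5 N/C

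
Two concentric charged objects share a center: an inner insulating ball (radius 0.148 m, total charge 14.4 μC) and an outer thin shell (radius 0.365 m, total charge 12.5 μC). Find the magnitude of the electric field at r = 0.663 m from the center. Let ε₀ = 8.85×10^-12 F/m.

|E| ≈ 5.50e5 N/C

Symmetry ⇒ E = E(r) r̂. Gaussian sphere of radius r = 0.663 m (r > 0.365 m, enclosing both).
Q_enc = (14.4 μC) + (12.5 μC) = 2.69e-5 C.
By Gauss's law, ∮E·dA = E·4πr² = Q_enc/ε₀.
E = |Q_enc|/(4πε₀r²) = (2.69e-5)/(4π·8.85×10^-12·(0.663)²) = 5.50×10^5 N/C.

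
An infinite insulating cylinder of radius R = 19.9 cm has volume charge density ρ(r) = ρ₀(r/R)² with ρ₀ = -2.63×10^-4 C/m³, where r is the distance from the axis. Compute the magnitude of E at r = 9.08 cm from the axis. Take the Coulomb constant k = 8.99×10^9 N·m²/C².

E ≈ 1.40×10^5 V/m

Coaxial Gaussian cylinder, radius r = 9.08 cm, length L (r < R).
λ_enc = ∫₀^r ρ(r')·2πr' dr' = (2πρ₀/R²)·r^4/4 = -7.091e-7 C/m.
Gauss's law: E·2πrL = λ_enc L/ε₀.
E = 2k|λ_enc|/r = 2(8.99×10^9)(7.091e-7)/(0.0908) = 1.40×10^5 N/C.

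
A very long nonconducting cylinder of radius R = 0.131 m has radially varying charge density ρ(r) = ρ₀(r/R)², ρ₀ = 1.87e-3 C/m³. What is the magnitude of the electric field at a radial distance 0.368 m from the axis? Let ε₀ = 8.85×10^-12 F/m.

|E| ≈ 2.46×10^6 N/C

Take a coaxial cylindrical Gaussian surface of radius r = 0.368 m and length L (r > R, full charge per length enclosed).
λ_enc = 2π ∫₀^R ρ₀(r'/R)^2 r' dr' = 2πρ₀R²/4 = 5.041×10^-5 C/m.
Since E is radial and uniform over the curved surface, Φ = E·2πrL = Q_enc/ε₀ = λ_enc L/ε₀.
E = |λ_enc|/(2πε₀r) = (5.041×10^-5)/(2π·8.85×10^-12·0.368) = 2.46×10^6 N/C.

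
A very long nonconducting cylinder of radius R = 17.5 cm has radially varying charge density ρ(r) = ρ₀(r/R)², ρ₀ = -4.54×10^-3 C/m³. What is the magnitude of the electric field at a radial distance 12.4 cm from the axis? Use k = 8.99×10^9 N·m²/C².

E ≈ 7.98×10^6 V/m

By cylindrical symmetry E is radial; use a coaxial Gaussian cylinder of radius 12.4 cm and length L (r < R).
Integrating ρ over the cross-section to radius r: λ_enc = (2πρ₀/R²) ∫₀^r r'^3 dr' = 2πρ₀ r^4/(4·R²) = -5.505×10^-5 C/m.
Since E is radial and uniform over the curved surface, Φ = E·2πrL = Q_enc/ε₀ = λ_enc L/ε₀.
E = 2k|λ_enc|/r = 2(8.99×10^9)(5.505e-5)/(0.124) = 7.98e6 N/C.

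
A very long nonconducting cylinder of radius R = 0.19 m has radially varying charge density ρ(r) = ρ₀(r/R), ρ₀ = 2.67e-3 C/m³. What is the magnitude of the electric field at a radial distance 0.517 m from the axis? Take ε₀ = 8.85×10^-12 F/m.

Choose a coaxial cylinder of radius r = 0.517 m (arbitrary length L) as the Gaussian surface (r > R, full charge per length enclosed).
λ_enc = 2π ∫₀^R ρ₀(r'/R)^1 r' dr' = 2πρ₀R²/3 = 2.019e-4 C/m.
Gauss's law: E·2πrL = λ_enc L/ε₀.
E = |λ_enc|/(2πε₀r) = (2.019×10^-4)/(2π·8.85×10^-12·0.517) = 7.02×10^6 N/C.

|E| ≈ 7.02e6 N/C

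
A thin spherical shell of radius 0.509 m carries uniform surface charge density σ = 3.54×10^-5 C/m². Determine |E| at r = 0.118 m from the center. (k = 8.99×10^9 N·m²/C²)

E = 0

Use a concentric Gaussian sphere at r = 0.118 m (inside the shell, r < 0.509 m).
All the charge is outside the Gaussian surface: Q_enc = 0, hence E = 0 everywhere inside the shell.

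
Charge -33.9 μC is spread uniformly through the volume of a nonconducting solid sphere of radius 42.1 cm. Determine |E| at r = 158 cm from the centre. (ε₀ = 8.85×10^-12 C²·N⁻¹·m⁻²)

Use a concentric Gaussian sphere at r = 158 cm (r > R, so the entire charge is enclosed).
Q_enc = -33.9 μC = -3.39×10^-5 C.
Gauss's law: E·4πr² = Q_enc/ε₀.
E = |Q_enc|/(4πε₀r²) = (3.39×10^-5)/(4π·8.85×10^-12·(1.58)²) = 1.22×10^5 N/C.

E ≈ 1.22×10^5 V/m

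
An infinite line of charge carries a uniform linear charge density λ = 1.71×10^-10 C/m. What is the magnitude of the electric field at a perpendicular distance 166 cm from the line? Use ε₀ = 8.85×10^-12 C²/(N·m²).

1.85 N/C

Choose a coaxial cylinder of radius r = 166 cm (arbitrary length L) as the Gaussian surface.
Q_enc = λL, so λ_enc = 1.71×10^-10 C/m.
Gauss's law: E·2πrL = λ_enc L/ε₀.
E = |λ_enc|/(2πε₀r) = (1.71×10^-10)/(2π·8.85×10^-12·1.66) = 1.85 N/C.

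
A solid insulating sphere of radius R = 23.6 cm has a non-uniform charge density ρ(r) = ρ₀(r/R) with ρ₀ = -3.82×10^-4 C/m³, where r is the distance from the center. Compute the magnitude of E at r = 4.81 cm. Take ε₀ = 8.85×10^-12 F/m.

Use a concentric Gaussian sphere at r = 4.81 cm (r < R).
Integrate the density: Q_enc = 4π ∫₀^r ρ₀(r'/R)^1 r'² dr' = 4πρ₀ r^4/(4·R) = -2.722e-8 C.
Gauss's law: E·4πr² = Q_enc/ε₀.
E = |Q_enc|/(4πε₀r²) = (2.722e-8)/(4π·8.85×10^-12·(0.0481)²) = 1.06e5 N/C.

E ≈ 1.06×10^5 N/C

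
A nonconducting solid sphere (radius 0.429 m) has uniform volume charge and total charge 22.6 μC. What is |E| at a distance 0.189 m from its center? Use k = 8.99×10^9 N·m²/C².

4.86×10^5 V/m

Symmetry ⇒ E = E(r) r̂. Gaussian sphere of radius r = 0.189 m (r < R).
Only the charge within r is enclosed: Q_enc = Q·(r/R)³ = (22.6 μC)·(0.189 m/0.429 m)³ = 1.933×10^-6 C.
Gauss's law: E·4πr² = Q_enc/ε₀.
E = k|Q_enc|/r² = (8.99×10^9)(1.933×10^-6)/(0.189)² = 4.86e5 N/C.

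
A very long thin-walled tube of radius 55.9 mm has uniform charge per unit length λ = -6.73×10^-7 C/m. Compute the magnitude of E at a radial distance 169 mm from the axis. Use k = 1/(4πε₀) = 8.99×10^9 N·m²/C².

Choose a coaxial cylinder of radius r = 169 mm (arbitrary length L) as the Gaussian surface (r > 55.9 mm).
The full line charge is enclosed: λ_enc = -6.73×10^-7 C/m.
Applying ∮E·dA = Q_enc/ε₀ with the end caps contributing no flux:
E = 2k|λ_enc|/r = 2(8.99×10^9)(6.73×10^-7)/(0.169) = 7.16e4 N/C.

E ≈ 7.16e4 V/m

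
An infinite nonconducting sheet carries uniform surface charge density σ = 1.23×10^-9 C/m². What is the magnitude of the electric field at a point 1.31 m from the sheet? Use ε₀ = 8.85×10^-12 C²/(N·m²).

69.5 N/C

Choose a cylindrical pillbox piercing the sheet, end faces (area A) parallel to it.
Only the two end caps contribute flux: Φ = 2EA. With Q_enc = σA, Gauss's law gives E = |σ|/(2ε₀).
E = |σ|/(2ε₀) = (1.23×10^-9)/(2·8.85×10^-12) = 69.5 N/C.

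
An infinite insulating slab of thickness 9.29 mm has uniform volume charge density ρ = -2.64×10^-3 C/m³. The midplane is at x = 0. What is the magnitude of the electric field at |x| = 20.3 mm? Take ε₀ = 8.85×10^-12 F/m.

E ≈ 1.39e6 N/C

The point |x| = 20.3 mm lies outside the slab (half-thickness 0.004645 m). A symmetric pillbox spanning the full slab encloses Q_enc = ρ·d·A.
Flux = 2EA ⇒ E = |ρ|d/(2ε₀), independent of distance outside.
E = (2.64×10^-3)(0.00929)/(2·8.85×10^-12) = 1.39×10^6 N/C.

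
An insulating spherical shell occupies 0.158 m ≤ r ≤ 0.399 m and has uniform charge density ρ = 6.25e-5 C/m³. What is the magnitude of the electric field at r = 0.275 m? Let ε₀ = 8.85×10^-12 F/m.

E = 5.25e5 N/C

Use a concentric Gaussian sphere at r = 0.275 m (within the shell material, 0.158 m < r < 0.399 m).
Only the shell between 0.158 m and r is enclosed: Q_enc = ρ·(4π/3)(r³ − a³) = (6.25e-5)·(4π/3)·((0.275)³ − (0.158)³) = 4.412×10^-6 C.
Gauss's law: E·4πr² = Q_enc/ε₀.
E = |Q_enc|/(4πε₀r²) = (4.412×10^-6)/(4π·8.85×10^-12·(0.275)²) = 5.25×10^5 N/C.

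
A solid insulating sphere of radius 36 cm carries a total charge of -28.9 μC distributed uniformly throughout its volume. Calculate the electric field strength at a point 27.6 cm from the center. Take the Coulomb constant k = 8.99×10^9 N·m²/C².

|E| = 1.54×10^6 N/C

Symmetry ⇒ E = E(r) r̂. Gaussian sphere of radius r = 27.6 cm (r < R).
For a uniform sphere the enclosed fraction is (r/R)³, so Q_enc = (-28.9 μC)(0.276/0.36)³ = -1.302×10^-5 C.
Gauss's law: E·4πr² = Q_enc/ε₀.
E = k|Q_enc|/r² = (8.99×10^9)(1.302e-5)/(0.276)² = 1.54e6 N/C.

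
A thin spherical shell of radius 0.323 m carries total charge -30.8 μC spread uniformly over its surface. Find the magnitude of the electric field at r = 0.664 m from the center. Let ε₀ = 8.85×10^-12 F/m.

Symmetry ⇒ E = E(r) r̂. Gaussian sphere of radius r = 0.664 m (r > 0.323 m).
The entire shell is enclosed: Q_enc = -3.08×10^-5 C.
Gauss's law: E·4πr² = Q_enc/ε₀.
E = |Q_enc|/(4πε₀r²) = (3.08×10^-5)/(4π·8.85×10^-12·(0.664)²) = 6.28×10^5 N/C.

E = 6.28e5 V/m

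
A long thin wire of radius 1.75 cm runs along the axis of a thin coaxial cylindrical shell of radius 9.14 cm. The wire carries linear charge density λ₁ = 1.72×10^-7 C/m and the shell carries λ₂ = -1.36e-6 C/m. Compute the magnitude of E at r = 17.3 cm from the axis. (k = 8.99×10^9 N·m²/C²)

Take a coaxial cylindrical Gaussian surface of radius r = 17.3 cm and length L (r > 9.14 cm, enclosing both).
λ_enc = λ₁ + λ₂ = (1.72×10^-7) + (-1.36e-6) = -1.188×10^-6 C/m.
By Gauss's law (flux through the curved wall only), E·2πrL = λ_enc L/ε₀.
E = 2k|λ_enc|/r = 2(8.99×10^9)(1.188e-6)/(0.173) = 1.23e5 N/C.

E = 1.23e5 N/C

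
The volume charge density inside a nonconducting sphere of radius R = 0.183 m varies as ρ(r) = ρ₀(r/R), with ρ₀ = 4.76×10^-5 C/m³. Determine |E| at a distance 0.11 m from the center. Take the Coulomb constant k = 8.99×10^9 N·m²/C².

Use a concentric Gaussian sphere at r = 0.11 m (r < R).
Q_enc = ∫₀^r ρ(r')·4πr'² dr' = (4πρ₀/R) ∫₀^r r'^3 dr' = 4πρ₀ r^4/(4·R) = 1.196×10^-7 C.
By Gauss's law, ∮E·dA = E·4πr² = Q_enc/ε₀.
E = k|Q_enc|/r² = (8.99×10^9)(1.196×10^-7)/(0.11)² = 8.89×10^4 N/C.

8.89×10^4 N/C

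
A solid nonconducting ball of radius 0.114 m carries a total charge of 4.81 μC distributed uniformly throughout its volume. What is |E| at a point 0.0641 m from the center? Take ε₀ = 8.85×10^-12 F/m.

E = 1.87×10^6 N/C

By spherical symmetry E is radial; choose a Gaussian sphere of radius r = 0.0641 m (r < R).
For a uniform sphere the enclosed fraction is (r/R)³, so Q_enc = (4.81 μC)(0.0641/0.114)³ = 8.551e-7 C.
By Gauss's law, ∮E·dA = E·4πr² = Q_enc/ε₀.
E = |Q_enc|/(4πε₀r²) = (8.551e-7)/(4π·8.85×10^-12·(0.0641)²) = 1.87×10^6 N/C.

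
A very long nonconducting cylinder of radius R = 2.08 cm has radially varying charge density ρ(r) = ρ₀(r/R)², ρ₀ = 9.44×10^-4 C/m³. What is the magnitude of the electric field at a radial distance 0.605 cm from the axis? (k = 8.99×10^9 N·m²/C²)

Coaxial Gaussian cylinder, radius r = 0.605 cm, length L (r < R).
Integrating ρ over the cross-section to radius r: λ_enc = (2πρ₀/R²) ∫₀^r r'^3 dr' = 2πρ₀ r^4/(4·R²) = 4.592×10^-9 C/m.
Gauss's law: E·2πrL = λ_enc L/ε₀.
E = 2k|λ_enc|/r = 2(8.99×10^9)(4.592×10^-9)/(0.00605) = 1.36e4 N/C.

1.36×10^4 N/C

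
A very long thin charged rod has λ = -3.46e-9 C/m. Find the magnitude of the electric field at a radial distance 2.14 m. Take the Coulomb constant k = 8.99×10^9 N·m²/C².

Coaxial Gaussian cylinder, radius r = 2.14 m, length L.
Q_enc = λL, so λ_enc = -3.46×10^-9 C/m.
Applying ∮E·dA = Q_enc/ε₀ with the end caps contributing no flux:
E = 2k|λ_enc|/r = 2(8.99×10^9)(3.46e-9)/(2.14) = 29.1 N/C.

E = 29.1 N/C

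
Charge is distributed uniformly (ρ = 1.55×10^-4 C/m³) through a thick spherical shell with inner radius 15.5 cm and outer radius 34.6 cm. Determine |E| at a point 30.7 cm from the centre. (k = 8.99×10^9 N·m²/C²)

E = 1.56×10^6 N/C

By spherical symmetry E is radial; choose a Gaussian sphere of radius r = 30.7 cm (within the shell material, 15.5 cm < r < 34.6 cm).
Only the shell between 15.5 cm and r is enclosed: Q_enc = ρ·(4π/3)(r³ − a³) = (1.55×10^-4)·(4π/3)·((0.307)³ − (0.155)³) = 1.637×10^-5 C.
By Gauss's law, ∮E·dA = E·4πr² = Q_enc/ε₀.
E = k|Q_enc|/r² = (8.99×10^9)(1.637×10^-5)/(0.307)² = 1.56×10^6 N/C.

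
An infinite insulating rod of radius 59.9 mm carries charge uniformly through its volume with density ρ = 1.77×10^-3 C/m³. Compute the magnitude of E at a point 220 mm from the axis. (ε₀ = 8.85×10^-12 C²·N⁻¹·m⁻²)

Take a coaxial cylindrical Gaussian surface of radius r = 220 mm and length L (r > 59.9 mm, full cross-section enclosed).
λ_enc = ρ·πR² = (1.77×10^-3)π(0.0599)² = 1.995×10^-5 C/m.
Applying ∮E·dA = Q_enc/ε₀ with the end caps contributing no flux:
E = |λ_enc|/(2πε₀r) = (1.995e-5)/(2π·8.85×10^-12·0.22) = 1.63×10^6 N/C.

|E| ≈ 1.63×10^6 N/C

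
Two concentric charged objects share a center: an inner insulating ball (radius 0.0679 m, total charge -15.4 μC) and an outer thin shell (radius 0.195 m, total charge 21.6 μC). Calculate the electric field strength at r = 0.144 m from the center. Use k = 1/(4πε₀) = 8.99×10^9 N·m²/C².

E = 6.68×10^6 V/m

Symmetry ⇒ E = E(r) r̂. Gaussian sphere of radius r = 0.144 m (between the bodies, 0.0679 m < r < 0.195 m).
Only the inner charge is enclosed; the outer shell contributes nothing inside itself. Q_enc = -15.4 μC = -1.54×10^-5 C.
Gauss's law: E·4πr² = Q_enc/ε₀.
E = k|Q_enc|/r² = (8.99×10^9)(1.54×10^-5)/(0.144)² = 6.68e6 N/C.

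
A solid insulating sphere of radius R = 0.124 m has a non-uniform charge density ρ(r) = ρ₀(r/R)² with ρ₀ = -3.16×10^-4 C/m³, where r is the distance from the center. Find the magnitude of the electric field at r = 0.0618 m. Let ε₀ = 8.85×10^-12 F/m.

Use a concentric Gaussian sphere at r = 0.0618 m (r < R).
Integrate the density: Q_enc = 4π ∫₀^r ρ₀(r'/R)^2 r'² dr' = 4πρ₀ r^5/(5·R²) = -4.656e-8 C.
By Gauss's law, ∮E·dA = E·4πr² = Q_enc/ε₀.
E = |Q_enc|/(4πε₀r²) = (4.656×10^-8)/(4π·8.85×10^-12·(0.0618)²) = 1.10×10^5 N/C.

E = 1.10e5 N/C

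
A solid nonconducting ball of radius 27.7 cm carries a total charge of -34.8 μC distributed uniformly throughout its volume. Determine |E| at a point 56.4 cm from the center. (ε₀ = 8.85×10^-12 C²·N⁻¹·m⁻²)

E ≈ 9.84×10^5 V/m

Use a concentric Gaussian sphere at r = 56.4 cm (r > R, so the entire charge is enclosed).
Q_enc = -34.8 μC = -3.48e-5 C.
Applying ∮E·dA = Q_enc/ε₀ with Φ = E(4πr²):
E = |Q_enc|/(4πε₀r²) = (3.48×10^-5)/(4π·8.85×10^-12·(0.564)²) = 9.84×10^5 N/C.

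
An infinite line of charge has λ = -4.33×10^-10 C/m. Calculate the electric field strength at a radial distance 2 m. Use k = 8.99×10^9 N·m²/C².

|E| = 3.89 N/C

Choose a coaxial cylinder of radius r = 2 m (arbitrary length L) as the Gaussian surface.
Q_enc = λL, so λ_enc = -4.33×10^-10 C/m.
Since E is radial and uniform over the curved surface, Φ = E·2πrL = Q_enc/ε₀ = λ_enc L/ε₀.
E = 2k|λ_enc|/r = 2(8.99×10^9)(4.33e-10)/(2) = 3.89 N/C.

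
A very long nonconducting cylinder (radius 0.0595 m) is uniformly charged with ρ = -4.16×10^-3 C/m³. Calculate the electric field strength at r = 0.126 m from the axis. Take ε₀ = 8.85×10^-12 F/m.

E = 6.60×10^6 N/C

By cylindrical symmetry E is radial; use a coaxial Gaussian cylinder of radius 0.126 m and length L (r > 0.0595 m, full cross-section enclosed).
λ_enc = ρ·πR² = (-4.16e-3)π(0.0595)² = -4.627×10^-5 C/m.
By Gauss's law (flux through the curved wall only), E·2πrL = λ_enc L/ε₀.
E = |λ_enc|/(2πε₀r) = (4.627×10^-5)/(2π·8.85×10^-12·0.126) = 6.60×10^6 N/C.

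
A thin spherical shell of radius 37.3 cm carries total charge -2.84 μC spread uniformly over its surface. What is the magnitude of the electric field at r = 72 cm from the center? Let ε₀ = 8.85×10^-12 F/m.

|E| = 4.93e4 N/C

Use a concentric Gaussian sphere at r = 72 cm (r > 37.3 cm).
The entire shell is enclosed: Q_enc = -2.84e-6 C.
Gauss's law: E·4πr² = Q_enc/ε₀.
E = |Q_enc|/(4πε₀r²) = (2.84×10^-6)/(4π·8.85×10^-12·(0.72)²) = 4.93e4 N/C.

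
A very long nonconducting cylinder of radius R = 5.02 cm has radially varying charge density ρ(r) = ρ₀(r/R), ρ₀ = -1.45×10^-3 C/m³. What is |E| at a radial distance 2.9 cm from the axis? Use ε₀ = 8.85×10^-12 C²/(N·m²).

E = 9.15×10^5 N/C

Take a coaxial cylindrical Gaussian surface of radius r = 2.9 cm and length L (r < R).
Integrating ρ over the cross-section to radius r: λ_enc = (2πρ₀/R) ∫₀^r r'^2 dr' = 2πρ₀ r^3/(3·R) = -1.475e-6 C/m.
Since E is radial and uniform over the curved surface, Φ = E·2πrL = Q_enc/ε₀ = λ_enc L/ε₀.
E = |λ_enc|/(2πε₀r) = (1.475×10^-6)/(2π·8.85×10^-12·0.029) = 9.15e5 N/C.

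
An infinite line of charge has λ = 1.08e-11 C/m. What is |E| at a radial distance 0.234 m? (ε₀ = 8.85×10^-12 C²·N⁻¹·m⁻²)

Coaxial Gaussian cylinder, radius r = 0.234 m, length L.
Q_enc = λL, so λ_enc = 1.08×10^-11 C/m.
Applying ∮E·dA = Q_enc/ε₀ with the end caps contributing no flux:
E = |λ_enc|/(2πε₀r) = (1.08×10^-11)/(2π·8.85×10^-12·0.234) = 0.83 N/C.

|E| = 0.83 V/m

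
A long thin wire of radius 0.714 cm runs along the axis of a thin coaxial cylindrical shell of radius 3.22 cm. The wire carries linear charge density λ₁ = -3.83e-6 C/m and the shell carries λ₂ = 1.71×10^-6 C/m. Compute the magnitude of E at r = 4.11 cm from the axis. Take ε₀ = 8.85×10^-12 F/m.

By cylindrical symmetry E is radial; use a coaxial Gaussian cylinder of radius 4.11 cm and length L (r > 3.22 cm, enclosing both).
λ_enc = λ₁ + λ₂ = (-3.83e-6) + (1.71×10^-6) = -2.12e-6 C/m.
By Gauss's law (flux through the curved wall only), E·2πrL = λ_enc L/ε₀.
E = |λ_enc|/(2πε₀r) = (2.12e-6)/(2π·8.85×10^-12·0.0411) = 9.28×10^5 N/C.

|E| ≈ 9.28e5 N/C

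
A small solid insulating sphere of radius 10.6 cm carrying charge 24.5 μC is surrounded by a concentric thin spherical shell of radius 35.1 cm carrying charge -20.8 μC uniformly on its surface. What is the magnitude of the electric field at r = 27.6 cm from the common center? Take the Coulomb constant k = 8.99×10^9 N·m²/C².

E ≈ 2.89×10^6 N/C

Symmetry ⇒ E = E(r) r̂. Gaussian sphere of radius r = 27.6 cm (between the bodies, 10.6 cm < r < 35.1 cm).
Only the inner charge is enclosed; the outer shell contributes nothing inside itself. Q_enc = 24.5 μC = 2.45×10^-5 C.
By Gauss's law, ∮E·dA = E·4πr² = Q_enc/ε₀.
E = k|Q_enc|/r² = (8.99×10^9)(2.45e-5)/(0.276)² = 2.89×10^6 N/C.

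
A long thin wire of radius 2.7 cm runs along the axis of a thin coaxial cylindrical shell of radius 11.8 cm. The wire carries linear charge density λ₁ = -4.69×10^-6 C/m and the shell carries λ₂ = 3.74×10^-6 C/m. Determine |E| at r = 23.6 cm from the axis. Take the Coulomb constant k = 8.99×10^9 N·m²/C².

Choose a coaxial cylinder of radius r = 23.6 cm (arbitrary length L) as the Gaussian surface (r > 11.8 cm, enclosing both).
λ_enc = λ₁ + λ₂ = (-4.69×10^-6) + (3.74×10^-6) = -9.50×10^-7 C/m.
Applying ∮E·dA = Q_enc/ε₀ with the end caps contributing no flux:
E = 2k|λ_enc|/r = 2(8.99×10^9)(9.50×10^-7)/(0.236) = 7.24e4 N/C.

|E| ≈ 7.24×10^4 N/C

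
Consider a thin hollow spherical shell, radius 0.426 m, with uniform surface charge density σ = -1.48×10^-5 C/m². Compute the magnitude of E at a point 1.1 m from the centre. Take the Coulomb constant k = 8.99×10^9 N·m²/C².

E = 2.51×10^5 N/C

By spherical symmetry E is radial; choose a Gaussian sphere of radius r = 1.1 m (r > 0.426 m).
The entire shell is enclosed: Q_enc = σ·4πR² = (-1.48×10^-5)·4π·(0.426)² = -3.375×10^-5 C.
Gauss's law: E·4πr² = Q_enc/ε₀.
E = k|Q_enc|/r² = (8.99×10^9)(3.375×10^-5)/(1.1)² = 2.51e5 N/C.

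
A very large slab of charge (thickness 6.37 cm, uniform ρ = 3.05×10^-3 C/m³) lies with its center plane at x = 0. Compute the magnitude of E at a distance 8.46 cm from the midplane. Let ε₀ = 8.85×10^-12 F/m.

The point |x| = 8.46 cm lies outside the slab (half-thickness 0.03185 m). A symmetric pillbox spanning the full slab encloses Q_enc = ρ·d·A.
Flux = 2EA ⇒ E = |ρ|d/(2ε₀), independent of distance outside.
E = (3.05×10^-3)(0.0637)/(2·8.85×10^-12) = 1.10e7 N/C.

|E| = 1.10×10^7 N/C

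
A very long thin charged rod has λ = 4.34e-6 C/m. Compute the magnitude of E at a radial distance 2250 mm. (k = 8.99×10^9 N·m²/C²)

Take a coaxial cylindrical Gaussian surface of radius r = 2250 mm and length L.
Q_enc = λL, so λ_enc = 4.34×10^-6 C/m.
By Gauss's law (flux through the curved wall only), E·2πrL = λ_enc L/ε₀.
E = 2k|λ_enc|/r = 2(8.99×10^9)(4.34×10^-6)/(2.25) = 3.47×10^4 N/C.

|E| ≈ 3.47×10^4 N/C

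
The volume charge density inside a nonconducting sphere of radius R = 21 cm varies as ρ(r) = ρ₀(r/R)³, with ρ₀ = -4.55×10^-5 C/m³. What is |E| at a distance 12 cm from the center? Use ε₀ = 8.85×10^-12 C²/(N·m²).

By spherical symmetry E is radial; choose a Gaussian sphere of radius r = 12 cm (r < R).
Integrate the density: Q_enc = 4π ∫₀^r ρ₀(r'/R)^3 r'² dr' = 4πρ₀ r^6/(6·R³) = -3.073×10^-8 C.
Applying ∮E·dA = Q_enc/ε₀ with Φ = E(4πr²):
E = |Q_enc|/(4πε₀r²) = (3.073×10^-8)/(4π·8.85×10^-12·(0.12)²) = 1.92×10^4 N/C.

1.92×10^4 V/m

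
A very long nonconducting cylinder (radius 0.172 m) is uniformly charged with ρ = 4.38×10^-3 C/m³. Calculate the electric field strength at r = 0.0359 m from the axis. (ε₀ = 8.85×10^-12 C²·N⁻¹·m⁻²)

E ≈ 8.88×10^6 V/m

Choose a coaxial cylinder of radius r = 0.0359 m (arbitrary length L) as the Gaussian surface (r < R).
Charge inside radius r per length L is ρ·πr²·L, so λ_enc = ρπr² = 1.773e-5 C/m.
Since E is radial and uniform over the curved surface, Φ = E·2πrL = Q_enc/ε₀ = λ_enc L/ε₀.
E = |λ_enc|/(2πε₀r) = (1.773e-5)/(2π·8.85×10^-12·0.0359) = 8.88×10^6 N/C.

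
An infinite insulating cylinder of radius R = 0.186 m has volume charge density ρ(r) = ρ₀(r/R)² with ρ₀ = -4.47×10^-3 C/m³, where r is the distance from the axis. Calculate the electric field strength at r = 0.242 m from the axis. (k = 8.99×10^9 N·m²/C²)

Coaxial Gaussian cylinder, radius r = 0.242 m, length L (r > R, full charge per length enclosed).
λ_enc = 2π ∫₀^R ρ₀(r'/R)^2 r' dr' = 2πρ₀R²/4 = -2.429×10^-4 C/m.
Since E is radial and uniform over the curved surface, Φ = E·2πrL = Q_enc/ε₀ = λ_enc L/ε₀.
E = 2k|λ_enc|/r = 2(8.99×10^9)(2.429×10^-4)/(0.242) = 1.80×10^7 N/C.

|E| = 1.80×10^7 V/m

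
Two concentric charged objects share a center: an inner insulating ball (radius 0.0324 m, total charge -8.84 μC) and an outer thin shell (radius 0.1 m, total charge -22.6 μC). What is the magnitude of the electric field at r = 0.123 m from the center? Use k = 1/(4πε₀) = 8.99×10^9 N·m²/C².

|E| = 1.87×10^7 V/m

Symmetry ⇒ E = E(r) r̂. Gaussian sphere of radius r = 0.123 m (r > 0.1 m, enclosing both).
Q_enc = (-8.84 μC) + (-22.6 μC) = -3.144×10^-5 C.
Applying ∮E·dA = Q_enc/ε₀ with Φ = E(4πr²):
E = k|Q_enc|/r² = (8.99×10^9)(3.144×10^-5)/(0.123)² = 1.87×10^7 N/C.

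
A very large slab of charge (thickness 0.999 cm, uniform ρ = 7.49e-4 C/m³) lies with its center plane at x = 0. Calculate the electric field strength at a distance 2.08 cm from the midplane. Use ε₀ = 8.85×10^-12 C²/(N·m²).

The point |x| = 2.08 cm lies outside the slab (half-thickness 0.004995 m). A symmetric pillbox spanning the full slab encloses Q_enc = ρ·d·A.
Flux = 2EA ⇒ E = |ρ|d/(2ε₀), independent of distance outside.
E = (7.49×10^-4)(0.00999)/(2·8.85×10^-12) = 4.23×10^5 N/C.

4.23×10^5 V/m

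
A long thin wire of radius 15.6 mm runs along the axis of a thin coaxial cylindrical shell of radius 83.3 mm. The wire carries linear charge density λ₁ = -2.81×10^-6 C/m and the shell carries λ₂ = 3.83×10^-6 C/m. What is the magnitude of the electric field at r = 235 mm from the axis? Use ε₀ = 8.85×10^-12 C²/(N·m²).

Choose a coaxial cylinder of radius r = 235 mm (arbitrary length L) as the Gaussian surface (r > 83.3 mm, enclosing both).
λ_enc = λ₁ + λ₂ = (-2.81e-6) + (3.83×10^-6) = 1.02e-6 C/m.
Gauss's law: E·2πrL = λ_enc L/ε₀.
E = |λ_enc|/(2πε₀r) = (1.02×10^-6)/(2π·8.85×10^-12·0.235) = 7.81e4 N/C.

|E| ≈ 7.81e4 N/C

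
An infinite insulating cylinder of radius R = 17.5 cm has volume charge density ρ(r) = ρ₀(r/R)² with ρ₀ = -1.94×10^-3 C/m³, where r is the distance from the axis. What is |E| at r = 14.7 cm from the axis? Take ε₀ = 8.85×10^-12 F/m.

5.68e6 N/C

Take a coaxial cylindrical Gaussian surface of radius r = 14.7 cm and length L (r < R).
λ_enc = ∫₀^r ρ(r')·2πr' dr' = (2πρ₀/R²)·r^4/4 = -4.646×10^-5 C/m.
Applying ∮E·dA = Q_enc/ε₀ with the end caps contributing no flux:
E = |λ_enc|/(2πε₀r) = (4.646×10^-5)/(2π·8.85×10^-12·0.147) = 5.68×10^6 N/C.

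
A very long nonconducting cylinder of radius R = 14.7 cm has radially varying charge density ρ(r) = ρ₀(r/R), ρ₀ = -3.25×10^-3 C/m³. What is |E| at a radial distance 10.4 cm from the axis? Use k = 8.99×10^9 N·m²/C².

E = 9.00×10^6 V/m

Choose a coaxial cylinder of radius r = 10.4 cm (arbitrary length L) as the Gaussian surface (r < R).
λ_enc = ∫₀^r ρ(r')·2πr' dr' = (2πρ₀/R)·r^3/3 = -5.209e-5 C/m.
By Gauss's law (flux through the curved wall only), E·2πrL = λ_enc L/ε₀.
E = 2k|λ_enc|/r = 2(8.99×10^9)(5.209×10^-5)/(0.104) = 9.00×10^6 N/C.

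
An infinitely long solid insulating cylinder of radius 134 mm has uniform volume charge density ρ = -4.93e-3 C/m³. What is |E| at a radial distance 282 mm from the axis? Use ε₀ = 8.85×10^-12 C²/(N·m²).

By cylindrical symmetry E is radial; use a coaxial Gaussian cylinder of radius 282 mm and length L (r > 134 mm, full cross-section enclosed).
λ_enc = ρ·πR² = (-4.93×10^-3)π(0.134)² = -2.781×10^-4 C/m.
Since E is radial and uniform over the curved surface, Φ = E·2πrL = Q_enc/ε₀ = λ_enc L/ε₀.
E = |λ_enc|/(2πε₀r) = (2.781e-4)/(2π·8.85×10^-12·0.282) = 1.77e7 N/C.

|E| ≈ 1.77×10^7 V/m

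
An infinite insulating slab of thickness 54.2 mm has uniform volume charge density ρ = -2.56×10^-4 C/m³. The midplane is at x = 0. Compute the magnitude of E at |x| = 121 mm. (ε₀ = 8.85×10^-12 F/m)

7.84e5 N/C

The point |x| = 121 mm lies outside the slab (half-thickness 0.0271 m). A symmetric pillbox spanning the full slab encloses Q_enc = ρ·d·A.
Flux = 2EA ⇒ E = |ρ|d/(2ε₀), independent of distance outside.
E = (2.56×10^-4)(0.0542)/(2·8.85×10^-12) = 7.84e5 N/C.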